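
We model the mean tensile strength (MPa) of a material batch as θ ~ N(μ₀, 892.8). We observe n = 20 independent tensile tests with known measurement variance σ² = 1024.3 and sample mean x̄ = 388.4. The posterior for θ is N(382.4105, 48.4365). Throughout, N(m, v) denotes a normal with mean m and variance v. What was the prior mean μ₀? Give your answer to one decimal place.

μ₀ = 278.0

With known observation variance, the Normal–Normal posterior has precision τ_n = τ₀ + n/σ² and mean μ_n = (τ₀μ₀ + (n/σ²)x̄)/τ_n.
Here τ₀ = 1/892.8 = 0.001120 and τ_data = 20/1024.3 = 0.019526, so τ_n = 0.020646.
Rearranging for μ₀: μ₀ = (μ_n·τ_n − τ_data·x̄)/τ₀ = (382.4105·0.020646 − 0.019526·388.4) / 0.001120 = 0.311349/0.001120 ≈ 278.0.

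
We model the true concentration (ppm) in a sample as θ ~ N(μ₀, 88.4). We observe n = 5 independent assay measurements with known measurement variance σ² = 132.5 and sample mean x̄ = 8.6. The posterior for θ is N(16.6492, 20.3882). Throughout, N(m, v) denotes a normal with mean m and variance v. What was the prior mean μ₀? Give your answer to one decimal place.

μ₀ = 43.5

The posterior mean is a precision-weighted average: μ_n = (τ₀μ₀ + τ_data·x̄)/(τ₀+τ_data), with τ₀=1/σ₀² and τ_data=n/σ².
Here τ₀ = 1/88.4 = 0.011312 and τ_data = 5/132.5 = 0.037736, so τ_n = 0.049048.
Rearranging for μ₀: μ₀ = (μ_n·τ_n − τ_data·x̄)/τ₀ = (16.6492·0.049048 − 0.037736·8.6) / 0.011312 = 0.492080/0.011312 ≈ 43.5.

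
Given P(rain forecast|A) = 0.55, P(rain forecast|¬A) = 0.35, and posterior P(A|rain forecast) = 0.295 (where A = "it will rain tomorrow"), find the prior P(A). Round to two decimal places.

Bayes' rule in odds form gives O(A|E) = O(A)·[P(E|A)/P(E|¬A)], hence O(A) = O(A|E)/LR.
Posterior odds = 0.295/(1−0.295) = 0.4184. LR = 0.55/0.35 = 1.5714.
Prior odds = 0.4184/1.5714 = 0.2663, so P(A) = 0.2663/(1+0.2663) ≈ 0.21.

P(A) = 0.21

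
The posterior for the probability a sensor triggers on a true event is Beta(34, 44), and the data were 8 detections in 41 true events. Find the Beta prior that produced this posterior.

Beta(26, 11)

Under Beta–binomial conjugacy the posterior parameters are (α+s, β+f).
So α = 34 − 8 = 26 and β = 44 − 33 = 11.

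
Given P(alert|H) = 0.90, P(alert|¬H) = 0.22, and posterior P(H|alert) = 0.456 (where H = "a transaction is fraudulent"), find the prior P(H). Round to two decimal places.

In odds form, posterior odds = prior odds × likelihood ratio, so prior odds = posterior odds ÷ LR.
Posterior odds = 0.456/(1−0.456) = 0.8382. LR = 0.90/0.22 = 4.0909.
Prior odds = 0.8382/4.0909 = 0.2049, so P(H) = 0.2049/(1+0.2049) ≈ 0.17.

P(H) = 0.17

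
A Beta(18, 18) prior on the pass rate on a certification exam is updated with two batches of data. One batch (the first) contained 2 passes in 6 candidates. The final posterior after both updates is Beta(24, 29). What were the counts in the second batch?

4 passes and 7 failures

Sequential conjugate updates are equivalent to a single update on the pooled data, so total successes = posterior α − prior α and total failures = posterior β − prior β.
Total across both batches: 24−18=6 passes, 29−18=11 failures.
Subtract the first batch: 6−2=4 passes and 11−4=7 failures.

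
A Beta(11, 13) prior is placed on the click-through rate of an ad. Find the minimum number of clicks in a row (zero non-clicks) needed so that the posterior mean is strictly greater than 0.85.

After k clicks and 0 non-clicks the posterior is Beta(11+k, 13), with mean (11+k)/(11+13+k).
Set (11+k)/(24+k) > 0.85 and solve: k > (0.85·24 − 11)/(1 − 0.85) = 62.667.
The smallest integer exceeding 62.667 is 63, and checking k=63: (74)/(87) = 0.8506 > 0.85.

k = 63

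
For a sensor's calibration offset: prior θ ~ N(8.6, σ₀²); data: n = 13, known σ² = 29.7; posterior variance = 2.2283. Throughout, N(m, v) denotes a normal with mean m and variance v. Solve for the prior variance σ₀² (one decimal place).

Posterior precision equals prior precision plus data precision: 1/σ_n² = 1/σ₀² + n/σ².
So 1/σ₀² = 1/2.2283 − 13/29.7 = 0.448773 − 0.437710 = 0.011063.
Hence σ₀² = 1/0.011063 ≈ 90.4.

σ₀² = 90.4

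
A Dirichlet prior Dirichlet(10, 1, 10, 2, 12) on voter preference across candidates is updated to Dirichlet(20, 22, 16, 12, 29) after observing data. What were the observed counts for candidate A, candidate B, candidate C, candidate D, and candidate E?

counts (10, 21, 6, 10, 17)

For a Dirichlet(α) prior with multinomial counts c, the posterior is Dirichlet(α + c) componentwise.
Counts are posterior − prior componentwise: 20−10=10, 22−1=21, 16−10=6, 12−2=10, 29−12=17.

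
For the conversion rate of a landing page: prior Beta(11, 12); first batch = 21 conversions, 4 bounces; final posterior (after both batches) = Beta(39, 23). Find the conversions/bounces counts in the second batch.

Sequential conjugate updates are equivalent to a single update on the pooled data, so total successes = posterior α − prior α and total failures = posterior β − prior β.
Total across both batches: 39−11=28 conversions, 23−12=11 bounces.
Subtract the first batch: 28−21=7 conversions and 11−4=7 bounces.

7 conversions and 7 bounces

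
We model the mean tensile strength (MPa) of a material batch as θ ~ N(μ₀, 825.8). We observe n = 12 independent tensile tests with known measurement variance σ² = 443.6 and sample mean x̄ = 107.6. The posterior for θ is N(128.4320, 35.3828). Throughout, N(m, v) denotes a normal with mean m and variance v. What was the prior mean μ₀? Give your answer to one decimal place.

μ₀ = 593.8

With known observation variance, the Normal–Normal posterior has precision τ_n = τ₀ + n/σ² and mean μ_n = (τ₀μ₀ + (n/σ²)x̄)/τ_n.
Here τ₀ = 1/825.8 = 0.001211 and τ_data = 12/443.6 = 0.027051, so τ_n = 0.028262.
Rearranging for μ₀: μ₀ = (μ_n·τ_n − τ_data·x̄)/τ₀ = (128.4320·0.028262 − 0.027051·107.6) / 0.001211 = 0.719058/0.001211 ≈ 593.8.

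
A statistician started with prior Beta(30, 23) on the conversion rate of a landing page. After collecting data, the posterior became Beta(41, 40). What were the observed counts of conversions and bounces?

Under Beta–binomial conjugacy the posterior parameters are (a+s, b+f).
Match parameters: s=41−30=11, f=40−23=17.

11 conversions and 17 bounces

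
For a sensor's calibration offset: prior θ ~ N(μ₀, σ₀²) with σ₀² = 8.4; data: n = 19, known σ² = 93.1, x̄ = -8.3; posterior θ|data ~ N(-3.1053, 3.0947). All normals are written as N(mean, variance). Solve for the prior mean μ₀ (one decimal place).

μ₀ = 5.8

With known observation variance, the Normal–Normal posterior has precision τ_n = τ₀ + n/σ² and mean μ_n = (τ₀μ₀ + (n/σ²)x̄)/τ_n.
Here τ₀ = 1/8.4 = 0.119048 and τ_data = 19/93.1 = 0.204082, so τ_n = 0.323130.
Rearranging for μ₀: μ₀ = (μ_n·τ_n − τ_data·x̄)/τ₀ = (-3.1053·0.323130 − 0.204082·-8.3) / 0.119048 = 0.690465/0.119048 ≈ 5.8.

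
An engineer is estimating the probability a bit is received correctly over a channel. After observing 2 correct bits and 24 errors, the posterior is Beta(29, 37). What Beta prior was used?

A Beta(a, b) prior with s successes and f failures in binomial data gives a Beta(a+s, b+f) posterior.
Subtract the data counts: 29−2=27, 37−24=13.

Beta(27, 13)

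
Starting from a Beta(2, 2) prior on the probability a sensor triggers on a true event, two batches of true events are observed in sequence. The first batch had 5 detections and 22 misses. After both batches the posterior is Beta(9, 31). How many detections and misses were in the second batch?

Because Beta–binomial updating is additive in the counts, the combined data contributed (α_post−α_prior, β_post−β_prior) successes and failures.
Total across both batches: 9−2=7 detections, 31−2=29 misses.
Subtract the first batch: 7−5=2 detections and 29−22=7 misses.

2 detections and 7 misses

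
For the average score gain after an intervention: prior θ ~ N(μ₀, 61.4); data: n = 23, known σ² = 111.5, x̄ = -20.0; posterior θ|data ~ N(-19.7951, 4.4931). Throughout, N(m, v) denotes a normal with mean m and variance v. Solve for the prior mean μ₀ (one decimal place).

μ₀ = -17.2

With known observation variance, the Normal–Normal posterior has precision τ_n = τ₀ + n/σ² and mean μ_n = (τ₀μ₀ + (n/σ²)x̄)/τ_n.
Here τ₀ = 1/61.4 = 0.016287 and τ_data = 23/111.5 = 0.206278, so τ_n = 0.222565.
Rearranging for μ₀: μ₀ = (μ_n·τ_n − τ_data·x̄)/τ₀ = (-19.7951·0.222565 − 0.206278·-20.0) / 0.016287 = -0.280136/0.016287 ≈ -17.2.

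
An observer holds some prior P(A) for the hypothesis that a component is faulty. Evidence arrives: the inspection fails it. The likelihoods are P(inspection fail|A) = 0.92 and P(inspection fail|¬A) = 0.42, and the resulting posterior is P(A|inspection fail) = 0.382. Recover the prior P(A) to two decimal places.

In odds form, posterior odds = prior odds × likelihood ratio, so prior odds = posterior odds ÷ LR.
Posterior odds = 0.382/(1−0.382) = 0.6181. LR = 0.92/0.42 = 2.1905.
Prior odds = 0.6181/2.1905 = 0.2822, so P(A) = 0.2822/(1+0.2822) ≈ 0.22.

P(A) = 0.22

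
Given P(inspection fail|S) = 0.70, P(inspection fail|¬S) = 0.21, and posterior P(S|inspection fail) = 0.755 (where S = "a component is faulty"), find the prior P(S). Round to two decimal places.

In odds form, posterior odds = prior odds × likelihood ratio, so prior odds = posterior odds ÷ LR.
Posterior odds = 0.755/(1−0.755) = 3.0816. LR = 0.70/0.21 = 3.3333.
Prior odds = 3.0816/3.3333 = 0.9245, so P(S) = 0.9245/(1+0.9245) ≈ 0.48.

P(S) = 0.48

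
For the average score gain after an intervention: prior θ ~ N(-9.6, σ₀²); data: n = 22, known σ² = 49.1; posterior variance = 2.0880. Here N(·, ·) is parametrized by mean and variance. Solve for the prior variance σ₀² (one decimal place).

σ₀² = 32.4

For the Normal–Normal model with known σ², precisions add: τ_n = τ₀ + n/σ².
So 1/σ₀² = 1/2.0880 − 22/49.1 = 0.478927 − 0.448065 = 0.030862.
Hence σ₀² = 1/0.030862 ≈ 32.4.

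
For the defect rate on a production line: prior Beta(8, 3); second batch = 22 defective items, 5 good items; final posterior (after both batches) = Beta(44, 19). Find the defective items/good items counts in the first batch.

Because Beta–binomial updating is additive in the counts, the combined data contributed (α_post−α_prior, β_post−β_prior) successes and failures.
Total across both batches: 44−8=36 defective items, 19−3=16 good items.
Subtract the second batch: 36−22=14 defective items and 16−5=11 good items.

14 defective items and 11 good items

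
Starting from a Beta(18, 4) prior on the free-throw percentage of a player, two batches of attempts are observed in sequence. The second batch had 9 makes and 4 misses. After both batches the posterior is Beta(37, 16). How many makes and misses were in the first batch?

Because Beta–binomial updating is additive in the counts, the combined data contributed (α_post−α_prior, β_post−β_prior) successes and failures.
Total across both batches: 37−18=19 makes, 16−4=12 misses.
Subtract the second batch: 19−9=10 makes and 12−4=8 misses.

10 makes and 8 misses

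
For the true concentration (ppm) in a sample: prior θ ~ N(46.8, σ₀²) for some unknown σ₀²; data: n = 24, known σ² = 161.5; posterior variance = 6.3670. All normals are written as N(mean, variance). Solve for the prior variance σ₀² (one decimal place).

σ₀² = 118.3

For the Normal–Normal model with known σ², precisions add: τ_n = τ₀ + n/σ².
So 1/σ₀² = 1/6.3670 − 24/161.5 = 0.157060 − 0.148607 = 0.008453.
Hence σ₀² = 1/0.008453 ≈ 118.3.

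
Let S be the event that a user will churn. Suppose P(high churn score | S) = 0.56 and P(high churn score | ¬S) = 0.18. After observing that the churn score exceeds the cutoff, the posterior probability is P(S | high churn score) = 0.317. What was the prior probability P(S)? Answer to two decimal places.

In odds form, posterior odds = prior odds × likelihood ratio, so prior odds = posterior odds ÷ LR.
Posterior odds = 0.317/(1−0.317) = 0.4641. LR = 0.56/0.18 = 3.1111.
Prior odds = 0.4641/3.1111 = 0.1492, so P(S) = 0.1492/(1+0.1492) ≈ 0.13.

P(S) = 0.13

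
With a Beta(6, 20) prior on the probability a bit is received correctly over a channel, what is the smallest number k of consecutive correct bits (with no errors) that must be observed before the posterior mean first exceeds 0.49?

After k correct bits and 0 errors the posterior is Beta(6+k, 20), with mean (6+k)/(6+20+k).
Set (6+k)/(26+k) > 0.49 and solve: k > (0.49·26 − 6)/(1 − 0.49) = 13.216.
The smallest integer exceeding 13.216 is 14, and checking k=14: (20)/(40) = 0.5000 > 0.49.

k = 14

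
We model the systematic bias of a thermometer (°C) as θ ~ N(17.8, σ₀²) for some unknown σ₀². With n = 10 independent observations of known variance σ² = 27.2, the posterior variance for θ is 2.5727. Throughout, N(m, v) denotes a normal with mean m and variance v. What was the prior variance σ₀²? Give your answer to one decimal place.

For the Normal–Normal model with known σ², precisions add: τ_n = τ₀ + n/σ².
So 1/σ₀² = 1/2.5727 − 10/27.2 = 0.388697 − 0.367647 = 0.021050.
Hence σ₀² = 1/0.021050 ≈ 47.5.

σ₀² = 47.5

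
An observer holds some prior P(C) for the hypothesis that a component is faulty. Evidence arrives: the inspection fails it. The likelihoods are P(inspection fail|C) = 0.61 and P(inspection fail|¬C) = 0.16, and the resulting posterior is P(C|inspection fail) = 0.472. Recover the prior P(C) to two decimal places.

Bayes' rule in odds form gives O(C|E) = O(C)·[P(E|C)/P(E|¬C)], hence O(C) = O(C|E)/LR.
Posterior odds = 0.472/(1−0.472) = 0.8939. LR = 0.61/0.16 = 3.8125.
Prior odds = 0.8939/3.8125 = 0.2345, so P(C) = 0.2345/(1+0.2345) ≈ 0.19.

P(C) = 0.19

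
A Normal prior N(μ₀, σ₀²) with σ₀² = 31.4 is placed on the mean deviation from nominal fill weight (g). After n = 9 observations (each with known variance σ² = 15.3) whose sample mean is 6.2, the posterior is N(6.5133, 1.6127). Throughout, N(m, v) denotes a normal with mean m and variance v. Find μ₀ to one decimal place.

μ₀ = 12.3

The posterior mean is a precision-weighted average: μ_n = (τ₀μ₀ + τ_data·x̄)/(τ₀+τ_data), with τ₀=1/σ₀² and τ_data=n/σ².
Here τ₀ = 1/31.4 = 0.031847 and τ_data = 9/15.3 = 0.588235, so τ_n = 0.620082.
Rearranging for μ₀: μ₀ = (μ_n·τ_n − τ_data·x̄)/τ₀ = (6.5133·0.620082 − 0.588235·6.2) / 0.031847 = 0.391723/0.031847 ≈ 12.3.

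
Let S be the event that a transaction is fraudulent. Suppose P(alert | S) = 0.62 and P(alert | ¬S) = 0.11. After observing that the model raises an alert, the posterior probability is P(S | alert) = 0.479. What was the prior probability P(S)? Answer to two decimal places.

Bayes' rule in odds form gives O(S|E) = O(S)·[P(E|S)/P(E|¬S)], hence O(S) = O(S|E)/LR.
Posterior odds = 0.479/(1−0.479) = 0.9194. LR = 0.62/0.11 = 5.6364.
Prior odds = 0.9194/5.6364 = 0.1631, so P(S) = 0.1631/(1+0.1631) ≈ 0.14.

P(S) = 0.14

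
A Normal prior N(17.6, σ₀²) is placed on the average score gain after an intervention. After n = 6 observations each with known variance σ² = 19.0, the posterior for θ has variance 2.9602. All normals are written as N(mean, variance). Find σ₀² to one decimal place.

Posterior precision equals prior precision plus data precision: 1/σ_n² = 1/σ₀² + n/σ².
So 1/σ₀² = 1/2.9602 − 6/19.0 = 0.337815 − 0.315789 = 0.022026.
Hence σ₀² = 1/0.022026 ≈ 45.4.

σ₀² = 45.4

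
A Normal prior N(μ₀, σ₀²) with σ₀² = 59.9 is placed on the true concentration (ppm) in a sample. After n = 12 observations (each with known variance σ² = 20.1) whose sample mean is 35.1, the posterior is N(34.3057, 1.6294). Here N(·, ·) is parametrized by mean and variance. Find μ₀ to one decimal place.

μ₀ = 5.9

The posterior mean is a precision-weighted average: μ_n = (τ₀μ₀ + τ_data·x̄)/(τ₀+τ_data), with τ₀=1/σ₀² and τ_data=n/σ².
Here τ₀ = 1/59.9 = 0.016694 and τ_data = 12/20.1 = 0.597015, so τ_n = 0.613709.
Rearranging for μ₀: μ₀ = (μ_n·τ_n − τ_data·x̄)/τ₀ = (34.3057·0.613709 − 0.597015·35.1) / 0.016694 = 0.098490/0.016694 ≈ 5.9.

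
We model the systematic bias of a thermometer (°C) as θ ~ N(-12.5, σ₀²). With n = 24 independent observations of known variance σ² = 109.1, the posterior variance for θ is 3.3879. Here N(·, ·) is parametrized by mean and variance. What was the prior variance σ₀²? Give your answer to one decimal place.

σ₀² = 13.3

Posterior precision equals prior precision plus data precision: 1/σ_n² = 1/σ₀² + n/σ².
So 1/σ₀² = 1/3.3879 − 24/109.1 = 0.295168 − 0.219982 = 0.075186.
Hence σ₀² = 1/0.075186 ≈ 13.3.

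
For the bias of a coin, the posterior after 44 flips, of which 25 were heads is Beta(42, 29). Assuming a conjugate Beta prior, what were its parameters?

Beta is conjugate to the binomial likelihood: posterior = Beta(a+s, b+f).
Subtract the data counts: 42−25=17, 29−19=10.

Beta(17, 10)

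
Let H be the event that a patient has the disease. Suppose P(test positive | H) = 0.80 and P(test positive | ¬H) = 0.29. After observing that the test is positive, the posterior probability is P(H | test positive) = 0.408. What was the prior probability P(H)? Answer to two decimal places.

In odds form, posterior odds = prior odds × likelihood ratio, so prior odds = posterior odds ÷ LR.
Posterior odds = 0.408/(1−0.408) = 0.6892. LR = 0.80/0.29 = 2.7586.
Prior odds = 0.6892/2.7586 = 0.2498, so P(H) = 0.2498/(1+0.2498) ≈ 0.20.

P(H) = 0.20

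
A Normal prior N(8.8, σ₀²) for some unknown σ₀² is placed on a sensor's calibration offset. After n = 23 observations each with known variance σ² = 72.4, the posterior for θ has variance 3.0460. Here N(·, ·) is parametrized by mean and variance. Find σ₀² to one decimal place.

σ₀² = 94.2

For the Normal–Normal model with known σ², precisions add: τ_n = τ₀ + n/σ².
So 1/σ₀² = 1/3.0460 − 23/72.4 = 0.328299 − 0.317680 = 0.010619.
Hence σ₀² = 1/0.010619 ≈ 94.2.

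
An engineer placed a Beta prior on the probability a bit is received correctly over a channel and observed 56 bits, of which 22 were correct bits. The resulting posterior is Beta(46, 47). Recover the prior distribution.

Beta(24, 13)

Beta is conjugate to the binomial likelihood: posterior = Beta(a+s, b+f).
So a = 46 − 22 = 24 and b = 47 − 34 = 13.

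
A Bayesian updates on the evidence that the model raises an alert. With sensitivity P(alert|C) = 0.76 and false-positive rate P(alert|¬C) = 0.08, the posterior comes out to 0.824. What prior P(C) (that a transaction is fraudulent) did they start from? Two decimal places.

Bayes' rule in odds form gives O(C|E) = O(C)·[P(E|C)/P(E|¬C)], hence O(C) = O(C|E)/LR.
Posterior odds = 0.824/(1−0.824) = 4.6818. LR = 0.76/0.08 = 9.5000.
Prior odds = 4.6818/9.5000 = 0.4928, so P(C) = 0.4928/(1+0.4928) ≈ 0.33.

P(C) = 0.33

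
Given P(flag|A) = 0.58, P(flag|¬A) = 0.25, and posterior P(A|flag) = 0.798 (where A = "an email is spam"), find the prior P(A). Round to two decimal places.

P(A) = 0.63

In odds form, posterior odds = prior odds × likelihood ratio, so prior odds = posterior odds ÷ LR.
Posterior odds = 0.798/(1−0.798) = 3.9505. LR = 0.58/0.25 = 2.3200.
Prior odds = 3.9505/2.3200 = 1.7028, so P(A) = 1.7028/(1+1.7028) ≈ 0.63.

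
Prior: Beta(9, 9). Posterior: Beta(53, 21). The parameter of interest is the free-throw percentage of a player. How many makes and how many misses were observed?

44 makes and 12 misses

Beta is conjugate to the binomial likelihood: posterior = Beta(α+s, β+f).
Match parameters: s=53−9=44, f=21−9=12.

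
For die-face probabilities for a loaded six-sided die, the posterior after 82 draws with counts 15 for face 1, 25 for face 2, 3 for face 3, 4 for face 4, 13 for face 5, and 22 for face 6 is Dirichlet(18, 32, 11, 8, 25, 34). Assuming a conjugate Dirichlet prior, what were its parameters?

Dirichlet(3, 7, 8, 4, 12, 12)

For a Dirichlet(α) prior with multinomial counts c, the posterior is Dirichlet(α + c) componentwise.
Subtract each count from the matching posterior parameter: 18−15=3, 32−25=7, 11−3=8, 8−4=4, 25−13=12, 34−22=12.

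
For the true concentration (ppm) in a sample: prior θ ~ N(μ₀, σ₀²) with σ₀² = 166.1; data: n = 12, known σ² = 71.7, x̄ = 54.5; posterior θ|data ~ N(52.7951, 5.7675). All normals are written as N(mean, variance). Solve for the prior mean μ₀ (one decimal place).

μ₀ = 5.4

With known observation variance, the Normal–Normal posterior has precision τ_n = τ₀ + n/σ² and mean μ_n = (τ₀μ₀ + (n/σ²)x̄)/τ_n.
Here τ₀ = 1/166.1 = 0.006020 and τ_data = 12/71.7 = 0.167364, so τ_n = 0.173384.
Rearranging for μ₀: μ₀ = (μ_n·τ_n − τ_data·x̄)/τ₀ = (52.7951·0.173384 − 0.167364·54.5) / 0.006020 = 0.032488/0.006020 ≈ 5.4.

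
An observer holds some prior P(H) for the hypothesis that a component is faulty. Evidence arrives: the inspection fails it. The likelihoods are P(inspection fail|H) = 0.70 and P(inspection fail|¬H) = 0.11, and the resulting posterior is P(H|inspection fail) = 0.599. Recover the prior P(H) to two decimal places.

P(H) = 0.19

In odds form, posterior odds = prior odds × likelihood ratio, so prior odds = posterior odds ÷ LR.
Posterior odds = 0.599/(1−0.599) = 1.4938. LR = 0.70/0.11 = 6.3636.
Prior odds = 1.4938/6.3636 = 0.2347, so P(H) = 0.2347/(1+0.2347) ≈ 0.19.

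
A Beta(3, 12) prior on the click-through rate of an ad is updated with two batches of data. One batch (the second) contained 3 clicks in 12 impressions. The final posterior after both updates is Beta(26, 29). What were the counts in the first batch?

20 clicks and 8 non-clicks

Sequential conjugate updates are equivalent to a single update on the pooled data, so total successes = posterior α − prior α and total failures = posterior β − prior β.
Total across both batches: 26−3=23 clicks, 29−12=17 non-clicks.
Subtract the second batch: 23−3=20 clicks and 17−9=8 non-clicks.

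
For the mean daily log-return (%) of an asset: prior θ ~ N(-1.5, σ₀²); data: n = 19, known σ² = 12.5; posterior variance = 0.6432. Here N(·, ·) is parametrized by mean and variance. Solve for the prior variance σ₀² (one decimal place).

Posterior precision equals prior precision plus data precision: 1/σ_n² = 1/σ₀² + n/σ².
So 1/σ₀² = 1/0.6432 − 19/12.5 = 1.554726 − 1.520000 = 0.034726.
Hence σ₀² = 1/0.034726 ≈ 28.8.

σ₀² = 28.8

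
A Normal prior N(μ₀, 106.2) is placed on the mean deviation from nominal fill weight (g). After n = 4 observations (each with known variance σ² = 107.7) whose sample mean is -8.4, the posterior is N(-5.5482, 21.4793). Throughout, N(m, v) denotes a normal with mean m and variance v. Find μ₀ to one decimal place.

μ₀ = 5.7

The posterior mean is a precision-weighted average: μ_n = (τ₀μ₀ + τ_data·x̄)/(τ₀+τ_data), with τ₀=1/σ₀² and τ_data=n/σ².
Here τ₀ = 1/106.2 = 0.009416 and τ_data = 4/107.7 = 0.037140, so τ_n = 0.046556.
Rearranging for μ₀: μ₀ = (μ_n·τ_n − τ_data·x̄)/τ₀ = (-5.5482·0.046556 − 0.037140·-8.4) / 0.009416 = 0.053674/0.009416 ≈ 5.7.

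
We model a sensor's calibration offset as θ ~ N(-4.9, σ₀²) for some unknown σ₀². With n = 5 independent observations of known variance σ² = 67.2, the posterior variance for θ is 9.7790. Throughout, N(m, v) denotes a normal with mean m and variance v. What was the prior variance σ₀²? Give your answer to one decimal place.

σ₀² = 35.9

For the Normal–Normal model with known σ², precisions add: τ_n = τ₀ + n/σ².
So 1/σ₀² = 1/9.7790 − 5/67.2 = 0.102260 − 0.074405 = 0.027855.
Hence σ₀² = 1/0.027855 ≈ 35.9.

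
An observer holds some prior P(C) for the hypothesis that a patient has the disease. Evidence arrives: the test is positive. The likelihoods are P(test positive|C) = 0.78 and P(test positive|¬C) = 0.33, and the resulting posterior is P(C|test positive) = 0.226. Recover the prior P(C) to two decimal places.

P(C) = 0.11

Bayes' rule in odds form gives O(C|E) = O(C)·[P(E|C)/P(E|¬C)], hence O(C) = O(C|E)/LR.
Posterior odds = 0.226/(1−0.226) = 0.2920. LR = 0.78/0.33 = 2.3636.
Prior odds = 0.2920/2.3636 = 0.1235, so P(C) = 0.1235/(1+0.1235) ≈ 0.11.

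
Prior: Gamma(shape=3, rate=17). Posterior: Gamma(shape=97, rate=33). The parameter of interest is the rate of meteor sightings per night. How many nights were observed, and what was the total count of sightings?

n = 16 nights with total 94 sightings

A Gamma(α, β) prior (rate parametrization) on a Poisson rate with n observations summing to S gives posterior Gamma(α+S, β+n).
Matching: Σxᵢ = 97 − 3 = 94 and n = 33 − 17 = 16.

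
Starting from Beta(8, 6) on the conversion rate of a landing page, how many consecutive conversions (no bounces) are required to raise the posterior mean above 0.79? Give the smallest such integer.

k = 15

After k conversions and 0 bounces the posterior is Beta(8+k, 6), with mean (8+k)/(8+6+k).
Set (8+k)/(14+k) > 0.79 and solve: k > (0.79·14 − 8)/(1 − 0.79) = 14.571.
The smallest integer exceeding 14.571 is 15.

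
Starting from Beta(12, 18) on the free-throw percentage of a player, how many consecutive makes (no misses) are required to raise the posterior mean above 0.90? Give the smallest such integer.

After k makes and 0 misses the posterior is Beta(12+k, 18), with mean (12+k)/(12+18+k).
Set (12+k)/(30+k) > 0.90 and solve: k > (0.90·30 − 12)/(1 − 0.90) = 150.000.
The smallest integer exceeding 150.000 is 151, and checking k=151: (163)/(181) = 0.9006 > 0.90.

k = 151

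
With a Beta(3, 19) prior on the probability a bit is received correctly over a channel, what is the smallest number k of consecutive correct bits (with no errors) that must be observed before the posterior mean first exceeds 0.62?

After k correct bits and 0 errors the posterior is Beta(3+k, 19), with mean (3+k)/(3+19+k).
Set (3+k)/(22+k) > 0.62 and solve: k > (0.62·22 − 3)/(1 − 0.62) = 28.000.
The smallest integer exceeding 28.000 is 29.

k = 29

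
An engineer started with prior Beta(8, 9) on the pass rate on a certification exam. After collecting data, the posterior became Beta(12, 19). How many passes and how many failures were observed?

Beta is conjugate to the binomial likelihood: posterior = Beta(a+s, b+f).
So s = 12 − 8 = 4 and f = 19 − 9 = 10.

4 passes and 10 failures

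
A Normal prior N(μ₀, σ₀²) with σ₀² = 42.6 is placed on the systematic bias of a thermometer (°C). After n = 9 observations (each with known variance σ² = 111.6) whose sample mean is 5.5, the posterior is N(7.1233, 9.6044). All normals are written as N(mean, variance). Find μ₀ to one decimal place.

The posterior mean is a precision-weighted average: μ_n = (τ₀μ₀ + τ_data·x̄)/(τ₀+τ_data), with τ₀=1/σ₀² and τ_data=n/σ².
Here τ₀ = 1/42.6 = 0.023474 and τ_data = 9/111.6 = 0.080645, so τ_n = 0.104119.
Rearranging for μ₀: μ₀ = (μ_n·τ_n − τ_data·x̄)/τ₀ = (7.1233·0.104119 − 0.080645·5.5) / 0.023474 = 0.298123/0.023474 ≈ 12.7.

μ₀ = 12.7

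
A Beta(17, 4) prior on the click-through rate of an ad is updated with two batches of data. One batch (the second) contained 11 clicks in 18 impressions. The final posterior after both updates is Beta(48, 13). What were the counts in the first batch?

Sequential conjugate updates are equivalent to a single update on the pooled data, so total successes = posterior α − prior α and total failures = posterior β − prior β.
Total across both batches: 48−17=31 clicks, 13−4=9 non-clicks.
Subtract the second batch: 31−11=20 clicks and 9−7=2 non-clicks.

20 clicks and 2 non-clicks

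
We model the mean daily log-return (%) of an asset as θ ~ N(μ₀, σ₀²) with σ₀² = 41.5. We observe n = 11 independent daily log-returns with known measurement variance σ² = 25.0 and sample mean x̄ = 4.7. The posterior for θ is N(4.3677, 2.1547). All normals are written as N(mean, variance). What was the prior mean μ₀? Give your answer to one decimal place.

μ₀ = -1.7

The posterior mean is a precision-weighted average: μ_n = (τ₀μ₀ + τ_data·x̄)/(τ₀+τ_data), with τ₀=1/σ₀² and τ_data=n/σ².
Here τ₀ = 1/41.5 = 0.024096 and τ_data = 11/25.0 = 0.440000, so τ_n = 0.464096.
Rearranging for μ₀: μ₀ = (μ_n·τ_n − τ_data·x̄)/τ₀ = (4.3677·0.464096 − 0.440000·4.7) / 0.024096 = -0.040968/0.024096 ≈ -1.7.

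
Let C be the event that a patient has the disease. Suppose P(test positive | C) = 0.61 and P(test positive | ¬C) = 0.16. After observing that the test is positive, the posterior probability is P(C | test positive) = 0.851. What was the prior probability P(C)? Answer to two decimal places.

P(C) = 0.60

Bayes' rule in odds form gives O(C|E) = O(C)·[P(E|C)/P(E|¬C)], hence O(C) = O(C|E)/LR.
Posterior odds = 0.851/(1−0.851) = 5.7114. LR = 0.61/0.16 = 3.8125.
Prior odds = 5.7114/3.8125 = 1.4981, so P(C) = 1.4981/(1+1.4981) ≈ 0.60.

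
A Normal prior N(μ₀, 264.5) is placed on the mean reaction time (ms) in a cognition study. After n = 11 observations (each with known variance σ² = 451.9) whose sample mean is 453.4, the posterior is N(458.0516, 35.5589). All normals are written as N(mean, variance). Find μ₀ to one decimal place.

The posterior mean is a precision-weighted average: μ_n = (τ₀μ₀ + τ_data·x̄)/(τ₀+τ_data), with τ₀=1/σ₀² and τ_data=n/σ².
Here τ₀ = 1/264.5 = 0.003781 and τ_data = 11/451.9 = 0.024342, so τ_n = 0.028123.
Rearranging for μ₀: μ₀ = (μ_n·τ_n − τ_data·x̄)/τ₀ = (458.0516·0.028123 − 0.024342·453.4) / 0.003781 = 1.845122/0.003781 ≈ 488.0.

μ₀ = 488.0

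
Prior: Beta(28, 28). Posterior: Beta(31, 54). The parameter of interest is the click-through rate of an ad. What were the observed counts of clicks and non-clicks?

Beta is conjugate to the binomial likelihood: posterior = Beta(α+s, β+f).
So s = 31 − 28 = 3 and f = 54 − 28 = 26.

3 clicks and 26 non-clicks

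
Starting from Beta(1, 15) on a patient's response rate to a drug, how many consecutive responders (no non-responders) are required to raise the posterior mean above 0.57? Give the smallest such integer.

k = 19

After k responders and 0 non-responders the posterior is Beta(1+k, 15), with mean (1+k)/(1+15+k).
Set (1+k)/(16+k) > 0.57 and solve: k > (0.57·16 − 1)/(1 − 0.57) = 18.884.
The smallest integer exceeding 18.884 is 19.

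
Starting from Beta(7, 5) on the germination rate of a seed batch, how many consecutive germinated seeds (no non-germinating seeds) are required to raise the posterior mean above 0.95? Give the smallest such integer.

k = 89

After k germinated seeds and 0 non-germinating seeds the posterior is Beta(7+k, 5), with mean (7+k)/(7+5+k).
Set (7+k)/(12+k) > 0.95 and solve: k > (0.95·12 − 7)/(1 − 0.95) = 88.000.
The smallest integer exceeding 88.000 is 89.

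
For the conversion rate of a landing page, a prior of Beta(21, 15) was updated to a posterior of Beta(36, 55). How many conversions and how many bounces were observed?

15 conversions and 40 bounces

Under Beta–binomial conjugacy the posterior parameters are (a+s, b+f).
Match parameters: s=36−21=15, f=55−15=40.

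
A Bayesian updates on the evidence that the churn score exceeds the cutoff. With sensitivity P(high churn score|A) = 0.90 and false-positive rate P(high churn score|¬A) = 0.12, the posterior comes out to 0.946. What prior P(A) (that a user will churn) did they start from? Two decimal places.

P(A) = 0.70

In odds form, posterior odds = prior odds × likelihood ratio, so prior odds = posterior odds ÷ LR.
Posterior odds = 0.946/(1−0.946) = 17.5185. LR = 0.90/0.12 = 7.5000.
Prior odds = 17.5185/7.5000 = 2.3358, so P(A) = 2.3358/(1+2.3358) ≈ 0.70.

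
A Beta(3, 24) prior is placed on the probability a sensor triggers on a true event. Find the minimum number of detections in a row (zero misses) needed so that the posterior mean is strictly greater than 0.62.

After k detections and 0 misses the posterior is Beta(3+k, 24), with mean (3+k)/(3+24+k).
Set (3+k)/(27+k) > 0.62 and solve: k > (0.62·27 − 3)/(1 − 0.62) = 36.158.
The smallest integer exceeding 36.158 is 37, and checking k=37: (40)/(64) = 0.6250 > 0.62.

k = 37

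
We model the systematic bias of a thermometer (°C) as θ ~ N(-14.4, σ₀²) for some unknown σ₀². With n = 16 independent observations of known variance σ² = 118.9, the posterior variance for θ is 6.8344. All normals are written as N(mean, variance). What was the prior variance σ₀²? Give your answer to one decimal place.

Posterior precision equals prior precision plus data precision: 1/σ_n² = 1/σ₀² + n/σ².
So 1/σ₀² = 1/6.8344 − 16/118.9 = 0.146319 − 0.134567 = 0.011752.
Hence σ₀² = 1/0.011752 ≈ 85.1.

σ₀² = 85.1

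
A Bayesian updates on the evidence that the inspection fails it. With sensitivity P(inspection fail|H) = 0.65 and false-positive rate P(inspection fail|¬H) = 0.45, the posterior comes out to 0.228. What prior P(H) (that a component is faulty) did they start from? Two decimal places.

P(H) = 0.17

In odds form, posterior odds = prior odds × likelihood ratio, so prior odds = posterior odds ÷ LR.
Posterior odds = 0.228/(1−0.228) = 0.2953. LR = 0.65/0.45 = 1.4444.
Prior odds = 0.2953/1.4444 = 0.2044, so P(H) = 0.2044/(1+0.2044) ≈ 0.17.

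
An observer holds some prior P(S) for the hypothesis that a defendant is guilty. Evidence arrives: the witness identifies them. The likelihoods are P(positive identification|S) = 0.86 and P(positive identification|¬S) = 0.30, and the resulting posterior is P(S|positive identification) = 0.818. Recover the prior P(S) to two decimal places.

In odds form, posterior odds = prior odds × likelihood ratio, so prior odds = posterior odds ÷ LR.
Posterior odds = 0.818/(1−0.818) = 4.4945. LR = 0.86/0.30 = 2.8667.
Prior odds = 4.4945/2.8667 = 1.5678, so P(S) = 1.5678/(1+1.5678) ≈ 0.61.

P(S) = 0.61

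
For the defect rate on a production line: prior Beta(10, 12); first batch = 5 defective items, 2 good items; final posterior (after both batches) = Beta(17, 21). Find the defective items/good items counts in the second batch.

2 defective items and 7 good items

Because Beta–binomial updating is additive in the counts, the combined data contributed (α_post−α_prior, β_post−β_prior) successes and failures.
Total across both batches: 17−10=7 defective items, 21−12=9 good items.
Subtract the first batch: 7−5=2 defective items and 9−2=7 good items.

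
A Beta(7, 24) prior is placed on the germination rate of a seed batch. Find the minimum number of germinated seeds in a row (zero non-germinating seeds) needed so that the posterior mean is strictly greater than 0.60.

After k germinated seeds and 0 non-germinating seeds the posterior is Beta(7+k, 24), with mean (7+k)/(7+24+k).
Set (7+k)/(31+k) > 0.60 and solve: k > (0.60·31 − 7)/(1 − 0.60) = 29.000.
The smallest integer exceeding 29.000 is 30, and checking k=30: (37)/(61) = 0.6066 > 0.60.

k = 30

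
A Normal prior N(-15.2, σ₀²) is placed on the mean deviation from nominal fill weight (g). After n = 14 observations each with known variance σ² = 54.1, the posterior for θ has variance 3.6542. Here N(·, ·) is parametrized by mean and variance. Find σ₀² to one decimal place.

σ₀² = 67.2

Posterior precision equals prior precision plus data precision: 1/σ_n² = 1/σ₀² + n/σ².
So 1/σ₀² = 1/3.6542 − 14/54.1 = 0.273658 − 0.258780 = 0.014878.
Hence σ₀² = 1/0.014878 ≈ 67.2.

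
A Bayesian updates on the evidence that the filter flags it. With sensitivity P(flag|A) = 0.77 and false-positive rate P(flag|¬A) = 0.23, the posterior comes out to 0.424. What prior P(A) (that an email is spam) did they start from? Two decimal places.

In odds form, posterior odds = prior odds × likelihood ratio, so prior odds = posterior odds ÷ LR.
Posterior odds = 0.424/(1−0.424) = 0.7361. LR = 0.77/0.23 = 3.3478.
Prior odds = 0.7361/3.3478 = 0.2199, so P(A) = 0.2199/(1+0.2199) ≈ 0.18.

P(A) = 0.18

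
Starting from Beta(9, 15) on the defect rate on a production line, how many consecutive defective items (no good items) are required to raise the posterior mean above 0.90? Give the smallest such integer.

k = 127

After k defective items and 0 good items the posterior is Beta(9+k, 15), with mean (9+k)/(9+15+k).
Set (9+k)/(24+k) > 0.90 and solve: k > (0.90·24 − 9)/(1 − 0.90) = 126.000.
The smallest integer exceeding 126.000 is 127, and checking k=127: (136)/(151) = 0.9007 > 0.90.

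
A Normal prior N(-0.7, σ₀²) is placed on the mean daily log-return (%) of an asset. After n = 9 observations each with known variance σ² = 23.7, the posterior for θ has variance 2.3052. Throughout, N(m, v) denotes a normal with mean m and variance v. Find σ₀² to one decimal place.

For the Normal–Normal model with known σ², precisions add: τ_n = τ₀ + n/σ².
So 1/σ₀² = 1/2.3052 − 9/23.7 = 0.433802 − 0.379747 = 0.054055.
Hence σ₀² = 1/0.054055 ≈ 18.5.

σ₀² = 18.5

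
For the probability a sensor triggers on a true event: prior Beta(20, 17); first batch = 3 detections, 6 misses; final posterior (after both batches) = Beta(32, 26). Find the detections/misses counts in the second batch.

9 detections and 3 misses

Sequential conjugate updates are equivalent to a single update on the pooled data, so total successes = posterior α − prior α and total failures = posterior β − prior β.
Total across both batches: 32−20=12 detections, 26−17=9 misses.
Subtract the first batch: 12−3=9 detections and 9−6=3 misses.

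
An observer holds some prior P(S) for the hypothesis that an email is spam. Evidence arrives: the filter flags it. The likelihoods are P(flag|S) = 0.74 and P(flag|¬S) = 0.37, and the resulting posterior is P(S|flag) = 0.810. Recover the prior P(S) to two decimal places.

P(S) = 0.68

In odds form, posterior odds = prior odds × likelihood ratio, so prior odds = posterior odds ÷ LR.
Posterior odds = 0.810/(1−0.810) = 4.2632. LR = 0.74/0.37 = 2.0000.
Prior odds = 4.2632/2.0000 = 2.1316, so P(S) = 2.1316/(1+2.1316) ≈ 0.68.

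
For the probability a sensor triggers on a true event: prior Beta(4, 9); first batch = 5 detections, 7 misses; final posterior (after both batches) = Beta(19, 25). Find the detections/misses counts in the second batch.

10 detections and 9 misses

Because Beta–binomial updating is additive in the counts, the combined data contributed (α_post−α_prior, β_post−β_prior) successes and failures.
Total across both batches: 19−4=15 detections, 25−9=16 misses.
Subtract the first batch: 15−5=10 detections and 16−7=9 misses.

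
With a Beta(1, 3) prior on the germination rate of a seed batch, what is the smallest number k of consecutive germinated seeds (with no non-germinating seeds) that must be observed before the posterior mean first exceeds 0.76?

k = 9

After k germinated seeds and 0 non-germinating seeds the posterior is Beta(1+k, 3), with mean (1+k)/(1+3+k).
Set (1+k)/(4+k) > 0.76 and solve: k > (0.76·4 − 1)/(1 − 0.76) = 8.500.
The smallest integer exceeding 8.500 is 9.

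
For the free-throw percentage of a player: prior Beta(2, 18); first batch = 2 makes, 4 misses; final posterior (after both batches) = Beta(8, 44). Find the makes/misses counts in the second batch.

4 makes and 22 misses

Sequential conjugate updates are equivalent to a single update on the pooled data, so total successes = posterior α − prior α and total failures = posterior β − prior β.
Total across both batches: 8−2=6 makes, 44−18=26 misses.
Subtract the first batch: 6−2=4 makes and 26−4=22 misses.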